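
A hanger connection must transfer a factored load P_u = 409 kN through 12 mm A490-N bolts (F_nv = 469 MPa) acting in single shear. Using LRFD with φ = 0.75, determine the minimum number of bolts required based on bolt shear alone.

A_b = π·12²/4 = 113.1 mm².
Per-bolt design strength φR_n = 0.75 × 469 × 113.1 × 1 / 1000 = 39.78 kN.
n ≥ 409 / 39.78 = 10.28 → use 11 bolts.

11 bolts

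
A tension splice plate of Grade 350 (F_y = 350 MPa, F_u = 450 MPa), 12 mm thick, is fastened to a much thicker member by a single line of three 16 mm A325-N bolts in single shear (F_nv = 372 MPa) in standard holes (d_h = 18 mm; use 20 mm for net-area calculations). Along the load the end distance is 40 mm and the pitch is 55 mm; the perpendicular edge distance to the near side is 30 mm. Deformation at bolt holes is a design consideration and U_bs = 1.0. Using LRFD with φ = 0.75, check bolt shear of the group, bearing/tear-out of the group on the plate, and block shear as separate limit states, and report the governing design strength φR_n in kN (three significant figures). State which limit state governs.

Bolt shear: A_b = π·16²/4 = 201.1 mm²; R_n = 372 × 201.1 × 3 × 1 / 1000 = 224.4 kN → 0.75 × 224.4 = 168 kN.
Bearing: edge l_c = 31, r_n = 200.9 kN; interior l_c = 37, r_n = 207.4 kN; R_n = 200.9 + 2·207.4 = 615.6 kN → 462 kN.
Block shear: A_gv = 1800, A_nv = 1200, A_nt = 240 mm²; R_n = min(0.6F_uA_nv, 0.6F_yA_gv) + U_bs·F_u·A_nt = 432 kN → 324 kN.
Bolt shear governs: 168 kN.

168 kN (bolt shear governs)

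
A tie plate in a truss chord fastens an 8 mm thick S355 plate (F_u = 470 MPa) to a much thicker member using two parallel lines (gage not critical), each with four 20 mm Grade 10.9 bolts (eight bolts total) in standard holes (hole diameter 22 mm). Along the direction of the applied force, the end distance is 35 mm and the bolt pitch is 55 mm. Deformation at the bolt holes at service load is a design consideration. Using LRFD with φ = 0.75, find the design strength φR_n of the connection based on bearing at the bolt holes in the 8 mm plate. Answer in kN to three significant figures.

Per bolt r_n = 1.2 l_c t F_u ≤ 2.4 d t F_u; upper limit = 2.4 × 20 × 8 × 470 / 1000 = 180.5 kN.
Edge bolt: l_c = 35 − 22/2 = 24 mm → 1.2 × 24 × 8 × 470 / 1000 = 108.3 → r_n = 108.3 kN.
Interior bolts: l_c = 55 − 22 = 33 mm → 1.2 × 33 × 8 × 470 / 1000 = 148.9 → r_n = 148.9 kN.
R_n = 2 × 108.3 + 6 × 148.9 = 1110 kN.
Design strength φR_n = 0.75 × 1110 = 832 kN.

832 kN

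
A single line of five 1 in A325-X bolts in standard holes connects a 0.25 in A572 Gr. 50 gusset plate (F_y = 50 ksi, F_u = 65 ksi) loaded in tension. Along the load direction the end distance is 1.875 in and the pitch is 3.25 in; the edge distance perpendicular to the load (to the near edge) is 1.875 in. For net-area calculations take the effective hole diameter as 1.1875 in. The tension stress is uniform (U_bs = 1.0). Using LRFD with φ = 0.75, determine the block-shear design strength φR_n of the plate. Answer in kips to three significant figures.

Shear plane L_v = 1.875 + 4·3.25 = 14.88 in; A_gv = 14.88 × 0.25 = 3.719 in².
A_nv = (14.88 − 4.5·1.1875) × 0.25 = 2.383 in².
A_nt = (1.875 − 0.5·1.1875) × 0.25 = 0.3203 in².
0.6 F_u A_nv = 92.93 kips; 0.6 F_y A_gv = 111.6 kips → shear rupture governs the shear term.
R_n = 92.93 + 1.0 × 65 × 0.3203 = 113.8 kips.
Design strength φR_n = 0.75 × 113.8 = 85.3 kips.

85.3 kips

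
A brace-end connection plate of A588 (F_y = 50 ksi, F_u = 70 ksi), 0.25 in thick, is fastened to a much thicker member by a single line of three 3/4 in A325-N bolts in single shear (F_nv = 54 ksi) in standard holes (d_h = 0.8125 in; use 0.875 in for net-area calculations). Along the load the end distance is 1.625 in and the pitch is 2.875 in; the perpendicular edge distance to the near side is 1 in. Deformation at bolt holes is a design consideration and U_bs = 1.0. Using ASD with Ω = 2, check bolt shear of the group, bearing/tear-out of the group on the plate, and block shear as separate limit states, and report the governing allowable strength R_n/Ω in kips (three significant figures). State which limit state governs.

32.2 kips (block shear governs)

Bolt shear: A_b = π·0.75²/4 = 0.4418 in²; R_n = 54 × 0.4418 × 3 × 1 = 71.57 kips → 71.57 / 2 = 35.8 kips.
Bearing: edge l_c = 1.219, r_n = 25.59 kips; interior l_c = 2.062, r_n = 31.5 kips; R_n = 25.59 + 2·31.5 = 88.59 kips → 44.3 kips.
Block shear: A_gv = 1.844, A_nv = 1.297, A_nt = 0.1406 in²; R_n = min(0.6F_uA_nv, 0.6F_yA_gv) + U_bs·F_u·A_nt = 64.31 kips → 32.2 kips.
Block shear governs: 32.2 kips.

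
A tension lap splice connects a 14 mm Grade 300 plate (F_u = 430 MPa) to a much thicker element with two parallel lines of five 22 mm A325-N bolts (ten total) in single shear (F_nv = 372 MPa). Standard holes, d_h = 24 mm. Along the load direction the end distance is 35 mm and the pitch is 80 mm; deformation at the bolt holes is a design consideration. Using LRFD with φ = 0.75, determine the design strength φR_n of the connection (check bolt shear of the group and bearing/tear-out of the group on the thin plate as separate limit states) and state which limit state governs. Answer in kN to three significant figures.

Bolt shear: A_b = π·22²/4 = 380.1 mm²; R_n = 372 × 380.1 × 10 × 1 / 1000 = 1414 kN → 0.75 × 1414 = 1060 kN.
Bearing (1.2 l_c t F_u ≤ 2.4 d t F_u): upper limit = 2.4·22·14·430 / 1000 = 317.9 kN.
  Edge l_c = 35 − 24/2 = 23 → r_n = 166.2 kN; interior l_c = 80 − 24 = 56 → r_n = 317.9 kN.
  R_n,bearing = 2·166.2 + 8·317.9 = 2875 kN → 0.75 × 2875 = 2160 kN.
Bolt shear governs: 1060 kN.

1060 kN (bolt shear governs)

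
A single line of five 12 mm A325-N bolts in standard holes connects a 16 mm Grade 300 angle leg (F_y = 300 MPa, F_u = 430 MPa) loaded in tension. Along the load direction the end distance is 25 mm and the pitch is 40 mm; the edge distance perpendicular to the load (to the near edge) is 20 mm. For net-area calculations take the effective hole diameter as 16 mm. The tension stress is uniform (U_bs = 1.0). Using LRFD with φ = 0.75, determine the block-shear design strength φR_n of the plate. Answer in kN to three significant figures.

412 kN

Shear plane L_v = 25 + 4·40 = 185 mm; A_gv = 185 × 16 = 2960 mm².
A_nv = (185 − 4.5·16) × 16 = 1808 mm².
A_nt = (20 − 0.5·16) × 16 = 192 mm².
0.6 F_u A_nv = 466.5 kN; 0.6 F_y A_gv = 532.8 kN → shear rupture governs the shear term.
R_n = 466.5 + 1.0 × 430 × 192 / 1000 = 549 kN.
Design strength φR_n = 0.75 × 549 = 412 kN.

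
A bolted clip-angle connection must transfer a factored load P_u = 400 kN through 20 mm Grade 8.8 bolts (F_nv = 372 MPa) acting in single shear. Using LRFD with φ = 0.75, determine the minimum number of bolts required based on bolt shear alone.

A_b = π·20²/4 = 314.2 mm².
Per-bolt design strength φR_n = 0.75 × 372 × 314.2 × 1 / 1000 = 87.65 kN.
n ≥ 400 / 87.65 = 4.564 → use 5 bolts.

5 bolts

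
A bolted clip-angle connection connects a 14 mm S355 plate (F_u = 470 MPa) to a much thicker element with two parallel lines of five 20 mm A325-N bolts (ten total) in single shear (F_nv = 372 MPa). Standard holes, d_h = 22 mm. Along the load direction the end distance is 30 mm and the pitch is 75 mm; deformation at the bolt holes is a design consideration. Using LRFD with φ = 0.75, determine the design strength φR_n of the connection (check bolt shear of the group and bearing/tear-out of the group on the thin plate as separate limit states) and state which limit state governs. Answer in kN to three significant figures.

Bolt shear: A_b = π·20²/4 = 314.2 mm²; R_n = 372 × 314.2 × 10 × 1 / 1000 = 1169 kN → 0.75 × 1169 = 877 kN.
Bearing (1.2 l_c t F_u ≤ 2.4 d t F_u): upper limit = 2.4·20·14·470 / 1000 = 315.8 kN.
  Edge l_c = 30 − 22/2 = 19 → r_n = 150 kN; interior l_c = 75 − 22 = 53 → r_n = 315.8 kN.
  R_n,bearing = 2·150 + 8·315.8 = 2827 kN → 0.75 × 2827 = 2120 kN.
Bolt shear governs: 877 kN.

877 kN (bolt shear governs)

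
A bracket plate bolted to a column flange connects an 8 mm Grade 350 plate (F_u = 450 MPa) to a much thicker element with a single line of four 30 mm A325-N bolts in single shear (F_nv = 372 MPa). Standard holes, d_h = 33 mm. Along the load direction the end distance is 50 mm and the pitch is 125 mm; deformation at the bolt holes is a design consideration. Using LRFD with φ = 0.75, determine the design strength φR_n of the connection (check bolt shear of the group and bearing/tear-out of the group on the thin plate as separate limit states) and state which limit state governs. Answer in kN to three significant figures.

692 kN (bearing governs)

Bolt shear: A_b = π·30²/4 = 706.9 mm²; R_n = 372 × 706.9 × 4 × 1 / 1000 = 1052 kN → 0.75 × 1052 = 789 kN.
Bearing (1.2 l_c t F_u ≤ 2.4 d t F_u): upper limit = 2.4·30·8·450 / 1000 = 259.2 kN.
  Edge l_c = 50 − 33/2 = 33.5 → r_n = 144.7 kN; interior l_c = 125 − 33 = 92 → r_n = 259.2 kN.
  R_n,bearing = 1·144.7 + 3·259.2 = 922.3 kN → 0.75 × 922.3 = 692 kN.
Bearing governs: 692 kN.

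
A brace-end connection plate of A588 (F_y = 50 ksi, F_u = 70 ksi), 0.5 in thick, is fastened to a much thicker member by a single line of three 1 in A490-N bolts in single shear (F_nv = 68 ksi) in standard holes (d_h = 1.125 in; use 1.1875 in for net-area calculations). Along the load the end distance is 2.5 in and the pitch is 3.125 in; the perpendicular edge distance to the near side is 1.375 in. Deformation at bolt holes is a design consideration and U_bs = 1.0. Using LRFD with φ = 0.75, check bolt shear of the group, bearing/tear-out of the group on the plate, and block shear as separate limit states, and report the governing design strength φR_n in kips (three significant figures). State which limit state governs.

Bolt shear: A_b = π·1²/4 = 0.7854 in²; R_n = 68 × 0.7854 × 3 × 1 = 160.2 kips → 0.75 × 160.2 = 120 kips.
Bearing: edge l_c = 1.938, r_n = 81.37 kips; interior l_c = 2, r_n = 84 kips; R_n = 81.37 + 2·84 = 249.4 kips → 187 kips.
Block shear: A_gv = 4.375, A_nv = 2.891, A_nt = 0.3906 in²; R_n = min(0.6F_uA_nv, 0.6F_yA_gv) + U_bs·F_u·A_nt = 148.8 kips → 112 kips.
Block shear governs: 112 kips.

112 kips (block shear governs)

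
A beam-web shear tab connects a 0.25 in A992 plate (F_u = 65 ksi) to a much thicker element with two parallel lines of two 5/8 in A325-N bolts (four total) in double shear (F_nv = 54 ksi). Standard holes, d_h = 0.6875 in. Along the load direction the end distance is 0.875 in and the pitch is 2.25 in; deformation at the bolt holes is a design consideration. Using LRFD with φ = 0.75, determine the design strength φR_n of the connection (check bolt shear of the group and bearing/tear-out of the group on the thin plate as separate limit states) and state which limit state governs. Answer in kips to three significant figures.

Bolt shear: A_b = π·0.625²/4 = 0.3068 in²; R_n = 54 × 0.3068 × 4 × 2 = 132.5 kips → 0.75 × 132.5 = 99.4 kips.
Bearing (1.2 l_c t F_u ≤ 2.4 d t F_u): upper limit = 2.4·0.625·0.25·65 = 24.38 kips.
  Edge l_c = 0.875 − 0.6875/2 = 0.5312 → r_n = 10.36 kips; interior l_c = 2.25 − 0.6875 = 1.562 → r_n = 24.38 kips.
  R_n,bearing = 2·10.36 + 2·24.38 = 69.47 kips → 0.75 × 69.47 = 52.1 kips.
Bearing governs: 52.1 kips.

52.1 kips (bearing governs)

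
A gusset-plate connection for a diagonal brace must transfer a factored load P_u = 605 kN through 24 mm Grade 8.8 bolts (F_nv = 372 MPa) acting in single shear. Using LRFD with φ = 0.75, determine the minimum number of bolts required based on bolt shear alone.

5 bolts

A_b = π·24²/4 = 452.4 mm².
Per-bolt design strength φR_n = 0.75 × 372 × 452.4 × 1 / 1000 = 126.2 kN.
n ≥ 605 / 126.2 = 4.793 → use 5 bolts.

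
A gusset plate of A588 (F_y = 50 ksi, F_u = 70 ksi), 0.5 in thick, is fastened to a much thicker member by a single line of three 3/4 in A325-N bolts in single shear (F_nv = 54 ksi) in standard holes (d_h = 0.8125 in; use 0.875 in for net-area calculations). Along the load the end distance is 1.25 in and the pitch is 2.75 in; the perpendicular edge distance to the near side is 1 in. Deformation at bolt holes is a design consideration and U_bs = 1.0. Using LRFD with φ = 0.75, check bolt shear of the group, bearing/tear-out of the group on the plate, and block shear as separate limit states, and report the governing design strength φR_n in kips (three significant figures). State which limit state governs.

53.7 kips (bolt shear governs)

Bolt shear: A_b = π·0.75²/4 = 0.4418 in²; R_n = 54 × 0.4418 × 3 × 1 = 71.57 kips → 0.75 × 71.57 = 53.7 kips.
Bearing: edge l_c = 0.8438, r_n = 35.44 kips; interior l_c = 1.938, r_n = 63 kips; R_n = 35.44 + 2·63 = 161.4 kips → 121 kips.
Block shear: A_gv = 3.375, A_nv = 2.281, A_nt = 0.2812 in²; R_n = min(0.6F_uA_nv, 0.6F_yA_gv) + U_bs·F_u·A_nt = 115.5 kips → 86.6 kips.
Bolt shear governs: 53.7 kips.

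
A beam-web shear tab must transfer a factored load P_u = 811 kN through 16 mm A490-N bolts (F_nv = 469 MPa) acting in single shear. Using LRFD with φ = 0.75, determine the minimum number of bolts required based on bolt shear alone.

A_b = π·16²/4 = 201.1 mm².
Per-bolt design strength φR_n = 0.75 × 469 × 201.1 × 1 / 1000 = 70.72 kN.
n ≥ 811 / 70.72 = 11.47 → use 12 bolts.

12 bolts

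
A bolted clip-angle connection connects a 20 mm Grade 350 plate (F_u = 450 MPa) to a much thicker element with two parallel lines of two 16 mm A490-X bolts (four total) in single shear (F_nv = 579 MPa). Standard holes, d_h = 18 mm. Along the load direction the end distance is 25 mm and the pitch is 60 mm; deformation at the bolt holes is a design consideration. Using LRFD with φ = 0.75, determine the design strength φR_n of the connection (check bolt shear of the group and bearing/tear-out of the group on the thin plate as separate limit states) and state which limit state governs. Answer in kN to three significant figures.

Bolt shear: A_b = π·16²/4 = 201.1 mm²; R_n = 579 × 201.1 × 4 × 1 / 1000 = 465.7 kN → 0.75 × 465.7 = 349 kN.
Bearing (1.2 l_c t F_u ≤ 2.4 d t F_u): upper limit = 2.4·16·20·450 / 1000 = 345.6 kN.
  Edge l_c = 25 − 18/2 = 16 → r_n = 172.8 kN; interior l_c = 60 − 18 = 42 → r_n = 345.6 kN.
  R_n,bearing = 2·172.8 + 2·345.6 = 1037 kN → 0.75 × 1037 = 778 kN.
Bolt shear governs: 349 kN.

349 kN (bolt shear governs)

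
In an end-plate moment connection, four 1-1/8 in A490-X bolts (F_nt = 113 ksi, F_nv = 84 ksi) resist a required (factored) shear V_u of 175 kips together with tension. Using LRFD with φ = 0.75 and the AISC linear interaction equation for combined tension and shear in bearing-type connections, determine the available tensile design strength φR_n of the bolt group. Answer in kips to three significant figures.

A_b = π·1.125²/4 = 0.994 in²; f_rv = 175 / (4 × 0.994) = 44.01 ksi.
F'_nt = 1.3 F_nt − (F_nt / φF_nv) f_rv = 1.3·113 − (113/(0.75·84))·44.01 = 67.96 ksi, capped at F_nt → F'_nt = 67.96 ksi.
R_n = F'_nt · A_b · n = 67.96 × 0.994 × 4 = 270.2 kips.
Design strength φR_n = 0.75 × 270.2 = 203 kips.

203 kips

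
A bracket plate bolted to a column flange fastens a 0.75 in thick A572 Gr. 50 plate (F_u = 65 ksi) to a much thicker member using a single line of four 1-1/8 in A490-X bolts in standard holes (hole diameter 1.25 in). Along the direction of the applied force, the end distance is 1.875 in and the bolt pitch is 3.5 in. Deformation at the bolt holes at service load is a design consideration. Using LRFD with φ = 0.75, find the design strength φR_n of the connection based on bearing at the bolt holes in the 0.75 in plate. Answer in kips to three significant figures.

351 kips

Per bolt r_n = 1.2 l_c t F_u ≤ 2.4 d t F_u; upper limit = 2.4 × 1.125 × 0.75 × 65 = 131.6 kips.
Edge bolt: l_c = 1.875 − 1.25/2 = 1.25 in → 1.2 × 1.25 × 0.75 × 65 = 73.12 → r_n = 73.12 kips.
Interior bolts: l_c = 3.5 − 1.25 = 2.25 in → 1.2 × 2.25 × 0.75 × 65 = 131.6 → r_n = 131.6 kips.
R_n = 1 × 73.12 + 3 × 131.6 = 468 kips.
Design strength φR_n = 0.75 × 468 = 351 kips.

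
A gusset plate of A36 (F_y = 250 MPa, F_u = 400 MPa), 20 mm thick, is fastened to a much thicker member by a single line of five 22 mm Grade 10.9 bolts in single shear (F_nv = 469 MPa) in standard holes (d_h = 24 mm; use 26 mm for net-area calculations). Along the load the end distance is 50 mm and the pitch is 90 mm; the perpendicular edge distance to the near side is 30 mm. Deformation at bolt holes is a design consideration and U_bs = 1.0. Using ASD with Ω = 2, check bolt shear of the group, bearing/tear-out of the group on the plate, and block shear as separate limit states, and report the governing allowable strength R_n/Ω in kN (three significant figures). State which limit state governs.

446 kN (bolt shear governs)

Bolt shear: A_b = π·22²/4 = 380.1 mm²; R_n = 469 × 380.1 × 5 × 1 / 1000 = 891.4 kN → 891.4 / 2 = 446 kN.
Bearing: edge l_c = 38, r_n = 364.8 kN; interior l_c = 66, r_n = 422.4 kN; R_n = 364.8 + 4·422.4 = 2054 kN → 1030 kN.
Block shear: A_gv = 8200, A_nv = 5860, A_nt = 340 mm²; R_n = min(0.6F_uA_nv, 0.6F_yA_gv) + U_bs·F_u·A_nt = 1366 kN → 683 kN.
Bolt shear governs: 446 kN.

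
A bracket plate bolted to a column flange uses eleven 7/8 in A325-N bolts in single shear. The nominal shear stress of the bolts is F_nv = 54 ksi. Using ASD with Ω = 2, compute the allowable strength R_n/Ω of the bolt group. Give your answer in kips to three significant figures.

179 kips

A_b = π × 0.875² / 4 = 0.6013 in².
R_n = F_nv · A_b · n · n_s = 54 × 0.6013 × 11 × 1 = 357.2 kips.
Allowable strength R_n/Ω = 357.2 / 2 = 179 kips.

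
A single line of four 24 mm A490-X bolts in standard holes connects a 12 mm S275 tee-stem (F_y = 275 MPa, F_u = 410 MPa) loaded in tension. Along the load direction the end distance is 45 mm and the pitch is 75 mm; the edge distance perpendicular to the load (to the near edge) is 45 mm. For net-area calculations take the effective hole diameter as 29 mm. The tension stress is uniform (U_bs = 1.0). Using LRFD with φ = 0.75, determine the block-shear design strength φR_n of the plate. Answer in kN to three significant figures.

Shear plane L_v = 45 + 3·75 = 270 mm; A_gv = 270 × 12 = 3240 mm².
A_nv = (270 − 3.5·29) × 12 = 2022 mm².
A_nt = (45 − 0.5·29) × 12 = 366 mm².
0.6 F_u A_nv = 497.4 kN; 0.6 F_y A_gv = 534.6 kN → shear rupture governs the shear term.
R_n = 497.4 + 1.0 × 410 × 366 / 1000 = 647.5 kN.
Design strength φR_n = 0.75 × 647.5 = 486 kN.

486 kN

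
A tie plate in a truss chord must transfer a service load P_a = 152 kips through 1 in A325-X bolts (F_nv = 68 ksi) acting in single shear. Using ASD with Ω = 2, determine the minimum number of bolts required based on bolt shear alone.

A_b = π·1²/4 = 0.7854 in².
Per-bolt allowable strength R_n/Ω = 68 × 0.7854 × 1 / 2 = 26.7 kips.
n ≥ 152 / 26.7 = 5.692 → use 6 bolts.

6 bolts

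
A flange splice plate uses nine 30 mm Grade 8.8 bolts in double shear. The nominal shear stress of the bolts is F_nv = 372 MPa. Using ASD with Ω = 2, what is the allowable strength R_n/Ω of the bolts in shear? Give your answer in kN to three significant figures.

A_b = π × 30² / 4 = 706.9 mm².
R_n = F_nv · A_b · n · n_s = 372 × 706.9 × 9 × 2 / 1000 = 4733 kN.
Allowable strength R_n/Ω = 4733 / 2 = 2370 kN.

2370 kN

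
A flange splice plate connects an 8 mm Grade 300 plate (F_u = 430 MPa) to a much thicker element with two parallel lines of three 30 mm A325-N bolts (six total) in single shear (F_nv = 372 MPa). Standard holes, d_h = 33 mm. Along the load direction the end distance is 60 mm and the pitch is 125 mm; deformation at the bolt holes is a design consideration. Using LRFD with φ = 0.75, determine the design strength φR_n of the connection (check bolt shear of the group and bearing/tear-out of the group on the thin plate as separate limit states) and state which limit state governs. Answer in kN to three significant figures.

1010 kN (bearing governs)

Bolt shear: A_b = π·30²/4 = 706.9 mm²; R_n = 372 × 706.9 × 6 × 1 / 1000 = 1578 kN → 0.75 × 1578 = 1180 kN.
Bearing (1.2 l_c t F_u ≤ 2.4 d t F_u): upper limit = 2.4·30·8·430 / 1000 = 247.7 kN.
  Edge l_c = 60 − 33/2 = 43.5 → r_n = 179.6 kN; interior l_c = 125 − 33 = 92 → r_n = 247.7 kN.
  R_n,bearing = 2·179.6 + 4·247.7 = 1350 kN → 0.75 × 1350 = 1010 kN.
Bearing governs: 1010 kN.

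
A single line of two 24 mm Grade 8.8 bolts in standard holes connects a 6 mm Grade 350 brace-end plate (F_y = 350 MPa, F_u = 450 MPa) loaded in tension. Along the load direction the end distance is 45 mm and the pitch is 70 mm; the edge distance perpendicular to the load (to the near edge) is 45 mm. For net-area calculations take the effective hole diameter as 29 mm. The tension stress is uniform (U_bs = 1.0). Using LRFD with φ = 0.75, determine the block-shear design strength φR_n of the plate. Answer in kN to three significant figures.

Shear plane L_v = 45 + 1·70 = 115 mm; A_gv = 115 × 6 = 690 mm².
A_nv = (115 − 1.5·29) × 6 = 429 mm².
A_nt = (45 − 0.5·29) × 6 = 183 mm².
0.6 F_u A_nv = 115.8 kN; 0.6 F_y A_gv = 144.9 kN → shear rupture governs the shear term.
R_n = 115.8 + 1.0 × 450 × 183 / 1000 = 198.2 kN.
Design strength φR_n = 0.75 × 198.2 = 149 kN.

149 kN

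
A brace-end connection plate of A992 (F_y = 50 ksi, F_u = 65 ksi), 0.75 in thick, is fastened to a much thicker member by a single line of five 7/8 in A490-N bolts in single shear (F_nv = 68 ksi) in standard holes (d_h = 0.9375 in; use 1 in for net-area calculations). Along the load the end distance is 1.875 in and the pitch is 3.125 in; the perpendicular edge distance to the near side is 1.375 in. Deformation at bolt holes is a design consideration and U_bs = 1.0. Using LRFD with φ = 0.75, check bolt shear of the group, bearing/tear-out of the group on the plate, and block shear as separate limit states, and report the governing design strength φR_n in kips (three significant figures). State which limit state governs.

153 kips (bolt shear governs)

Bolt shear: A_b = π·0.875²/4 = 0.6013 in²; R_n = 68 × 0.6013 × 5 × 1 = 204.4 kips → 0.75 × 204.4 = 153 kips.
Bearing: edge l_c = 1.406, r_n = 82.27 kips; interior l_c = 2.188, r_n = 102.4 kips; R_n = 82.27 + 4·102.4 = 491.8 kips → 369 kips.
Block shear: A_gv = 10.78, A_nv = 7.406, A_nt = 0.6562 in²; R_n = min(0.6F_uA_nv, 0.6F_yA_gv) + U_bs·F_u·A_nt = 331.5 kips → 249 kips.
Bolt shear governs: 153 kips.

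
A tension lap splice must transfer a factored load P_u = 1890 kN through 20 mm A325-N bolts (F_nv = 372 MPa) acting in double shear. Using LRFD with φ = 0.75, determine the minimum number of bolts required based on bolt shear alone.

11 bolts

A_b = π·20²/4 = 314.2 mm².
Per-bolt design strength φR_n = 0.75 × 372 × 314.2 × 2 / 1000 = 175.3 kN.
n ≥ 1890 / 175.3 = 10.78 → use 11 bolts.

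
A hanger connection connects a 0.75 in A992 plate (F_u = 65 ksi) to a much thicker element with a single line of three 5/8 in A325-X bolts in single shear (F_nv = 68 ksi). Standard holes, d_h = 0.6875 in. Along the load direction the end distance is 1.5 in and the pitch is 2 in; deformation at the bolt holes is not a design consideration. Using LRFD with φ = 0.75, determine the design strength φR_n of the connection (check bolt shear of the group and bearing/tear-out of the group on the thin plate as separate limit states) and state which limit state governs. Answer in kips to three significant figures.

Bolt shear: A_b = π·0.625²/4 = 0.3068 in²; R_n = 68 × 0.3068 × 3 × 1 = 62.59 kips → 0.75 × 62.59 = 46.9 kips.
Bearing (1.5 l_c t F_u ≤ 3.0 d t F_u): upper limit = 3.0·0.625·0.75·65 = 91.41 kips.
  Edge l_c = 1.5 − 0.6875/2 = 1.156 → r_n = 84.55 kips; interior l_c = 2 − 0.6875 = 1.312 → r_n = 91.41 kips.
  R_n,bearing = 1·84.55 + 2·91.41 = 267.4 kips → 0.75 × 267.4 = 201 kips.
Bolt shear governs: 46.9 kips.

46.9 kips (bolt shear governs)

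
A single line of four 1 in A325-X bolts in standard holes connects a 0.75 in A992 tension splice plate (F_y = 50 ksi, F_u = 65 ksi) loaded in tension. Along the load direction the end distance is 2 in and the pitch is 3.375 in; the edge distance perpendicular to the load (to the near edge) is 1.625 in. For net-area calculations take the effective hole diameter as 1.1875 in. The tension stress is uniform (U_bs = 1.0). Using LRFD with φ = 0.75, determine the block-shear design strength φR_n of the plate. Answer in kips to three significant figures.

213 kips

Shear plane L_v = 2 + 3·3.375 = 12.12 in; A_gv = 12.12 × 0.75 = 9.094 in².
A_nv = (12.12 − 3.5·1.1875) × 0.75 = 5.977 in².
A_nt = (1.625 − 0.5·1.1875) × 0.75 = 0.7734 in².
0.6 F_u A_nv = 233.1 kips; 0.6 F_y A_gv = 272.8 kips → shear rupture governs the shear term.
R_n = 233.1 + 1.0 × 65 × 0.7734 = 283.4 kips.
Design strength φR_n = 0.75 × 283.4 = 213 kips.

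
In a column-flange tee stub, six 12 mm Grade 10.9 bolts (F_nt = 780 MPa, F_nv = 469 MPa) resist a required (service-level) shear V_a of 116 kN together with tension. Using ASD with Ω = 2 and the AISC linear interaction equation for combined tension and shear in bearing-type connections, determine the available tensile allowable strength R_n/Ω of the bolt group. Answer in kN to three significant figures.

151 kN

A_b = π·12²/4 = 113.1 mm²; f_rv = 116 × 1000 / (6 × 113.1) = 170.9 MPa.
F'_nt = 1.3 F_nt − (Ω F_nt / F_nv) f_rv = 1.3·780 − (2·780/469)·170.9 = 445.4 MPa, capped at F_nt → F'_nt = 445.4 MPa.
R_n = F'_nt · A_b · n = 445.4 × 113.1 × 6 / 1000 = 302.2 kN.
Allowable strength R_n/Ω = 302.2 / 2 = 151 kN.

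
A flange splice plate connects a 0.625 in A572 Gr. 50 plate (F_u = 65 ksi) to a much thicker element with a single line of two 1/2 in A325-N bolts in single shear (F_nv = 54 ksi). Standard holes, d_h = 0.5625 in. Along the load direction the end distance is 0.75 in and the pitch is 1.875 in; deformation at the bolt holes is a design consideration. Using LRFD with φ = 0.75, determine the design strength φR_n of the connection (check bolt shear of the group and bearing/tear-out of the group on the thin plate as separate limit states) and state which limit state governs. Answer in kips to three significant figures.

15.9 kips (bolt shear governs)

Bolt shear: A_b = π·0.5²/4 = 0.1963 in²; R_n = 54 × 0.1963 × 2 × 1 = 21.21 kips → 0.75 × 21.21 = 15.9 kips.
Bearing (1.2 l_c t F_u ≤ 2.4 d t F_u): upper limit = 2.4·0.5·0.625·65 = 48.75 kips.
  Edge l_c = 0.75 − 0.5625/2 = 0.4688 → r_n = 22.85 kips; interior l_c = 1.875 − 0.5625 = 1.312 → r_n = 48.75 kips.
  R_n,bearing = 1·22.85 + 1·48.75 = 71.6 kips → 0.75 × 71.6 = 53.7 kips.
Bolt shear governs: 15.9 kips.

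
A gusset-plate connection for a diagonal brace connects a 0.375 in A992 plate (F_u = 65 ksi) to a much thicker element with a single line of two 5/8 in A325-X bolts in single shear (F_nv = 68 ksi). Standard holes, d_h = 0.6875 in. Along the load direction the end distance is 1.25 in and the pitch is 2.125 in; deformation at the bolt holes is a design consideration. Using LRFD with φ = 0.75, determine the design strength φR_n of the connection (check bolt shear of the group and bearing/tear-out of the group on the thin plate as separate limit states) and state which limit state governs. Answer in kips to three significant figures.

31.3 kips (bolt shear governs)

Bolt shear: A_b = π·0.625²/4 = 0.3068 in²; R_n = 68 × 0.3068 × 2 × 1 = 41.72 kips → 0.75 × 41.72 = 31.3 kips.
Bearing (1.2 l_c t F_u ≤ 2.4 d t F_u): upper limit = 2.4·0.625·0.375·65 = 36.56 kips.
  Edge l_c = 1.25 − 0.6875/2 = 0.9062 → r_n = 26.51 kips; interior l_c = 2.125 − 0.6875 = 1.438 → r_n = 36.56 kips.
  R_n,bearing = 1·26.51 + 1·36.56 = 63.07 kips → 0.75 × 63.07 = 47.3 kips.
Bolt shear governs: 31.3 kips.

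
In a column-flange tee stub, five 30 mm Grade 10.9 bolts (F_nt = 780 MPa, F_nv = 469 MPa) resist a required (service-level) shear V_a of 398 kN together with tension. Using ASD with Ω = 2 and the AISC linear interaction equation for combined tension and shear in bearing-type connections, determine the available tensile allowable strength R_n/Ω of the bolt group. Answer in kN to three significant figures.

1130 kN

A_b = π·30²/4 = 706.9 mm²; f_rv = 398 × 1000 / (5 × 706.9) = 112.6 MPa.
F'_nt = 1.3 F_nt − (Ω F_nt / F_nv) f_rv = 1.3·780 − (2·780/469)·112.6 = 639.4 MPa, capped at F_nt → F'_nt = 639.4 MPa.
R_n = F'_nt · A_b · n = 639.4 × 706.9 × 5 / 1000 = 2260 kN.
Allowable strength R_n/Ω = 2260 / 2 = 1130 kN.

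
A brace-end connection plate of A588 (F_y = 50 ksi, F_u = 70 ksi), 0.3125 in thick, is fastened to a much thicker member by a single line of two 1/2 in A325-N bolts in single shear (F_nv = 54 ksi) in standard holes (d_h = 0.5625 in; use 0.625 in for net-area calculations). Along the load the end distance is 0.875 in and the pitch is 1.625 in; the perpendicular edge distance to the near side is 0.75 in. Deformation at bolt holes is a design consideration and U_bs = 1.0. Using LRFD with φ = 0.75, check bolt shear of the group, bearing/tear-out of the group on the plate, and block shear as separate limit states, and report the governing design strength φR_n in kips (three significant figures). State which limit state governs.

Bolt shear: A_b = π·0.5²/4 = 0.1963 in²; R_n = 54 × 0.1963 × 2 × 1 = 21.21 kips → 0.75 × 21.21 = 15.9 kips.
Bearing: edge l_c = 0.5938, r_n = 15.59 kips; interior l_c = 1.062, r_n = 26.25 kips; R_n = 15.59 + 1·26.25 = 41.84 kips → 31.4 kips.
Block shear: A_gv = 0.7812, A_nv = 0.4883, A_nt = 0.1367 in²; R_n = min(0.6F_uA_nv, 0.6F_yA_gv) + U_bs·F_u·A_nt = 30.08 kips → 22.6 kips.
Bolt shear governs: 15.9 kips.

15.9 kips (bolt shear governs)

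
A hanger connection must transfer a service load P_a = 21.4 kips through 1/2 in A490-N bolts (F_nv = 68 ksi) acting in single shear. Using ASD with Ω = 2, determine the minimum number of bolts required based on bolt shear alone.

A_b = π·0.5²/4 = 0.1963 in².
Per-bolt allowable strength R_n/Ω = 68 × 0.1963 × 1 / 2 = 6.676 kips.
n ≥ 21.4 / 6.676 = 3.206 → use 4 bolts.

4 bolts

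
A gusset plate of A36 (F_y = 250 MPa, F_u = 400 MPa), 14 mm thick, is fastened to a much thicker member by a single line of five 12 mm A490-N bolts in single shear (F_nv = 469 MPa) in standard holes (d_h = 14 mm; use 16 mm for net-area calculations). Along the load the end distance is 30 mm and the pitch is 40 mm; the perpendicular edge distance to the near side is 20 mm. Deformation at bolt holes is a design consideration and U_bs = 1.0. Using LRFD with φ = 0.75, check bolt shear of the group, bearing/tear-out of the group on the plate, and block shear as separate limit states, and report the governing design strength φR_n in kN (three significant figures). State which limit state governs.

199 kN (bolt shear governs)

Bolt shear: A_b = π·12²/4 = 113.1 mm²; R_n = 469 × 113.1 × 5 × 1 / 1000 = 265.2 kN → 0.75 × 265.2 = 199 kN.
Bearing: edge l_c = 23, r_n = 154.6 kN; interior l_c = 26, r_n = 161.3 kN; R_n = 154.6 + 4·161.3 = 799.7 kN → 600 kN.
Block shear: A_gv = 2660, A_nv = 1652, A_nt = 168 mm²; R_n = min(0.6F_uA_nv, 0.6F_yA_gv) + U_bs·F_u·A_nt = 463.7 kN → 348 kN.
Bolt shear governs: 199 kN.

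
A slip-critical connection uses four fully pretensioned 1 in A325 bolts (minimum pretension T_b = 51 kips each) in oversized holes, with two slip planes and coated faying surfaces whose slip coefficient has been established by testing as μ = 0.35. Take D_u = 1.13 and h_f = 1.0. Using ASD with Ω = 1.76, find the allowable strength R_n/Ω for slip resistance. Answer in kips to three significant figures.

R_n = μ · D_u · h_f · T_b · n_s · n_b = 0.35 × 1.13 × 1.0 × 51 × 2 × 4 = 161.4 kips.
Allowable strength R_n/Ω = 161.4 / 1.76 = 91.7 kips.

91.7 kips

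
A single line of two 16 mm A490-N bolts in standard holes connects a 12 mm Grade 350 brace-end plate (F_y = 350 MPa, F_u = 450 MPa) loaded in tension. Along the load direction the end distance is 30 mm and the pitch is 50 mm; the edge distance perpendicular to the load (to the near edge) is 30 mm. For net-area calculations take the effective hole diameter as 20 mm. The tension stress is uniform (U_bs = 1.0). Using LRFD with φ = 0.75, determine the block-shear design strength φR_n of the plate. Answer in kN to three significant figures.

Shear plane L_v = 30 + 1·50 = 80 mm; A_gv = 80 × 12 = 960 mm².
A_nv = (80 − 1.5·20) × 12 = 600 mm².
A_nt = (30 − 0.5·20) × 12 = 240 mm².
0.6 F_u A_nv = 162 kN; 0.6 F_y A_gv = 201.6 kN → shear rupture governs the shear term.
R_n = 162 + 1.0 × 450 × 240 / 1000 = 270 kN.
Design strength φR_n = 0.75 × 270 = 202 kN.

202 kN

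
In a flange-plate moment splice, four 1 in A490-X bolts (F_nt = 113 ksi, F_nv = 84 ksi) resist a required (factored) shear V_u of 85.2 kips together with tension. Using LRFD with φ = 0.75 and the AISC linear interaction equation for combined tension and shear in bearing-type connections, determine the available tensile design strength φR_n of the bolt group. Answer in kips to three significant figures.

232 kips

A_b = π·1²/4 = 0.7854 in²; f_rv = 85.2 / (4 × 0.7854) = 27.12 ksi.
F'_nt = 1.3 F_nt − (F_nt / φF_nv) f_rv = 1.3·113 − (113/(0.75·84))·27.12 = 98.26 ksi, capped at F_nt → F'_nt = 98.26 ksi.
R_n = F'_nt · A_b · n = 98.26 × 0.7854 × 4 = 308.7 kips.
Design strength φR_n = 0.75 × 308.7 = 232 kips.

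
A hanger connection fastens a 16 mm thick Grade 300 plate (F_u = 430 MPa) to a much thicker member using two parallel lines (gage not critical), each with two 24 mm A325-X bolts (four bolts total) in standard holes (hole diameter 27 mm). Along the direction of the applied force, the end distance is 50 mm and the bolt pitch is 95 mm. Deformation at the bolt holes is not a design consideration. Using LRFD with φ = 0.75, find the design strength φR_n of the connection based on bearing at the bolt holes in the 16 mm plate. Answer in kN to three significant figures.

Per bolt r_n = 1.5 l_c t F_u ≤ 3.0 d t F_u; upper limit = 3.0 × 24 × 16 × 430 / 1000 = 495.4 kN.
Edge bolt: l_c = 50 − 27/2 = 36.5 mm → 1.5 × 36.5 × 16 × 430 / 1000 = 376.7 → r_n = 376.7 kN.
Interior bolts: l_c = 95 − 27 = 68 mm → 1.5 × 68 × 16 × 430 / 1000 = 701.8 → r_n = 495.4 kN.
R_n = 2 × 376.7 + 2 × 495.4 = 1744 kN.
Design strength φR_n = 0.75 × 1744 = 1310 kN.

1310 kN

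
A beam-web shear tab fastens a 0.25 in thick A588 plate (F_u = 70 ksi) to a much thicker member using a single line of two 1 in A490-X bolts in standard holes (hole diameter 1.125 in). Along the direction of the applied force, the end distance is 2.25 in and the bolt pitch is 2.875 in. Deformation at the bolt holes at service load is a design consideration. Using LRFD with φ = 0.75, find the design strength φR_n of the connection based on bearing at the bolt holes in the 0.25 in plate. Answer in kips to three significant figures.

54.1 kips

Per bolt r_n = 1.2 l_c t F_u ≤ 2.4 d t F_u; upper limit = 2.4 × 1 × 0.25 × 70 = 42 kips.
Edge bolt: l_c = 2.25 − 1.125/2 = 1.688 in → 1.2 × 1.688 × 0.25 × 70 = 35.44 → r_n = 35.44 kips.
Interior bolts: l_c = 2.875 − 1.125 = 1.75 in → 1.2 × 1.75 × 0.25 × 70 = 36.75 → r_n = 36.75 kips.
R_n = 1 × 35.44 + 1 × 36.75 = 72.19 kips.
Design strength φR_n = 0.75 × 72.19 = 54.1 kips.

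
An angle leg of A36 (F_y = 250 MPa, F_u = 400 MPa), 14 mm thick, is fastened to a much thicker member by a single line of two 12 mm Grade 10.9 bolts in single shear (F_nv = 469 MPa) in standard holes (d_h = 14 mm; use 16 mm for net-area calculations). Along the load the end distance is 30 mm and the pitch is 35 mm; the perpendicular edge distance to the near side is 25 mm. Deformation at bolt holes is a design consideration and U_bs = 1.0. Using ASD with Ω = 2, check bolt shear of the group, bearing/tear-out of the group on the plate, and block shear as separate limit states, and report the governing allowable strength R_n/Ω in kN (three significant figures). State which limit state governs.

53 kN (bolt shear governs)

Bolt shear: A_b = π·12²/4 = 113.1 mm²; R_n = 469 × 113.1 × 2 × 1 / 1000 = 106.1 kN → 106.1 / 2 = 53 kN.
Bearing: edge l_c = 23, r_n = 154.6 kN; interior l_c = 21, r_n = 141.1 kN; R_n = 154.6 + 1·141.1 = 295.7 kN → 148 kN.
Block shear: A_gv = 910, A_nv = 574, A_nt = 238 mm²; R_n = min(0.6F_uA_nv, 0.6F_yA_gv) + U_bs·F_u·A_nt = 231.7 kN → 116 kN.
Bolt shear governs: 53 kN.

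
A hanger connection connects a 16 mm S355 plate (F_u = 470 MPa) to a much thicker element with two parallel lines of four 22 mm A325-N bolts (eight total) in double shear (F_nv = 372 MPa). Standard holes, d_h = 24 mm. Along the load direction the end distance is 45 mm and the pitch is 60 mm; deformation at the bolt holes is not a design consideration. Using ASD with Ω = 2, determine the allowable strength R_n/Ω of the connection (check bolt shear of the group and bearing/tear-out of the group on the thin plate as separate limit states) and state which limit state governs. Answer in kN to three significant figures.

Bolt shear: A_b = π·22²/4 = 380.1 mm²; R_n = 372 × 380.1 × 8 × 2 / 1000 = 2263 kN → 2263 / 2 = 1130 kN.
Bearing (1.5 l_c t F_u ≤ 3.0 d t F_u): upper limit = 3.0·22·16·470 / 1000 = 496.3 kN.
  Edge l_c = 45 − 24/2 = 33 → r_n = 372.2 kN; interior l_c = 60 − 24 = 36 → r_n = 406.1 kN.
  R_n,bearing = 2·372.2 + 6·406.1 = 3181 kN → 3181 / 2 = 1590 kN.
Bolt shear governs: 1130 kN.

1130 kN (bolt shear governs)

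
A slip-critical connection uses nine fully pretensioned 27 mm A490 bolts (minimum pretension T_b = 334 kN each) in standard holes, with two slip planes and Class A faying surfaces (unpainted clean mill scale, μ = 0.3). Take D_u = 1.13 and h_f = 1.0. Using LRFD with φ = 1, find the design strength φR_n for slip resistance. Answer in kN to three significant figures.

2040 kN

R_n = μ · D_u · h_f · T_b · n_s · n_b = 0.3 × 1.13 × 1.0 × 334 × 2 × 9 = 2038 kN.
Design strength φR_n = 1 × 2038 = 2040 kN.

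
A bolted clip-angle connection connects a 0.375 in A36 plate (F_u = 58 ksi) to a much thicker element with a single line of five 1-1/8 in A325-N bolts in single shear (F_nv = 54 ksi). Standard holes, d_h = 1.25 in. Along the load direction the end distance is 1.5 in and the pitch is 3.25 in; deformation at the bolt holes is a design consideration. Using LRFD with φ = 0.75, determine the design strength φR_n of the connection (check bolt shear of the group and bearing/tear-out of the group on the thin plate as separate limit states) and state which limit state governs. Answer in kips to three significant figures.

Bolt shear: A_b = π·1.125²/4 = 0.994 in²; R_n = 54 × 0.994 × 5 × 1 = 268.4 kips → 0.75 × 268.4 = 201 kips.
Bearing (1.2 l_c t F_u ≤ 2.4 d t F_u): upper limit = 2.4·1.125·0.375·58 = 58.72 kips.
  Edge l_c = 1.5 − 1.25/2 = 0.875 → r_n = 22.84 kips; interior l_c = 3.25 − 1.25 = 2 → r_n = 52.2 kips.
  R_n,bearing = 1·22.84 + 4·52.2 = 231.6 kips → 0.75 × 231.6 = 174 kips.
Bearing governs: 174 kips.

174 kips (bearing governs)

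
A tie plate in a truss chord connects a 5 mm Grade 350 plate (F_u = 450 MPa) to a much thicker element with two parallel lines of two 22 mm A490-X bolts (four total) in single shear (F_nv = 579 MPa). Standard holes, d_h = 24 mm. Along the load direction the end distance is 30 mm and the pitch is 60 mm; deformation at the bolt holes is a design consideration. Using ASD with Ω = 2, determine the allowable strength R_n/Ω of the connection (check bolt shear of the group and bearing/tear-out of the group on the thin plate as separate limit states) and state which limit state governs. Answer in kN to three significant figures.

146 kN (bearing governs)

Bolt shear: A_b = π·22²/4 = 380.1 mm²; R_n = 579 × 380.1 × 4 × 1 / 1000 = 880.4 kN → 880.4 / 2 = 440 kN.
Bearing (1.2 l_c t F_u ≤ 2.4 d t F_u): upper limit = 2.4·22·5·450 / 1000 = 118.8 kN.
  Edge l_c = 30 − 24/2 = 18 → r_n = 48.6 kN; interior l_c = 60 − 24 = 36 → r_n = 97.2 kN.
  R_n,bearing = 2·48.6 + 2·97.2 = 291.6 kN → 291.6 / 2 = 146 kN.
Bearing governs: 146 kN.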